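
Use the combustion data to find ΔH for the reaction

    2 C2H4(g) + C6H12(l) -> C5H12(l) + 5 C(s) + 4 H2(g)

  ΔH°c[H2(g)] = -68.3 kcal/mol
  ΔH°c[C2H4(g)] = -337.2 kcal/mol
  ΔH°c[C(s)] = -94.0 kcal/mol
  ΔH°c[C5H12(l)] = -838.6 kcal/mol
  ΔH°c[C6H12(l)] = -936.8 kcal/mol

ΔH = -29.4 kcal/mol

Using ΔH = Σ nΔHc°(reactants) − Σ nΔHc°(products):
= [2·(-337.2) + 1·(-936.8)] − [1·(-838.6) + 5·(-94.0) + 4·(-68.3)]
= -29.4 kcal/mol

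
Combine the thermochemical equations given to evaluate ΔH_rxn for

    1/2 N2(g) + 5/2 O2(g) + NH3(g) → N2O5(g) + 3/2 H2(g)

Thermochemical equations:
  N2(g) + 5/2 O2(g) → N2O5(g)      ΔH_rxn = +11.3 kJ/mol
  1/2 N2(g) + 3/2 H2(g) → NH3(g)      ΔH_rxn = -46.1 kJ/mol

ΔH_rxn = 57.4 kJ/mol

equation 1 as written (N2O5(g) already on the product side): +11.3 kJ/mol
equation 2 reversed (NH3(g) must end up as a reactant): +46.1 kJ/mol
Since enthalpy is a state function, ΔH_rxn = (1)·(+11.3) + (-1)·(-46.1) = 57.4 kJ/mol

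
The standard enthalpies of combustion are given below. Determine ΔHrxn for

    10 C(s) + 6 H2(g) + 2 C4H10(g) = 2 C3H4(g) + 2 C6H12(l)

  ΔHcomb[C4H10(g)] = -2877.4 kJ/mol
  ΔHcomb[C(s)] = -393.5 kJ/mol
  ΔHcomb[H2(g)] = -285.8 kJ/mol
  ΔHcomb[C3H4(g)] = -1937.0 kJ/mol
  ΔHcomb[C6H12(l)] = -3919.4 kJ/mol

ΔHrxn = 308.2 kJ/mol

With combustion enthalpies, reactants minus products:
= [10·(-393.5) + 6·(-285.8) + 2·(-2877.4)] − [2·(-1937.0) + 2·(-3919.4)]
= 308.2 kJ/mol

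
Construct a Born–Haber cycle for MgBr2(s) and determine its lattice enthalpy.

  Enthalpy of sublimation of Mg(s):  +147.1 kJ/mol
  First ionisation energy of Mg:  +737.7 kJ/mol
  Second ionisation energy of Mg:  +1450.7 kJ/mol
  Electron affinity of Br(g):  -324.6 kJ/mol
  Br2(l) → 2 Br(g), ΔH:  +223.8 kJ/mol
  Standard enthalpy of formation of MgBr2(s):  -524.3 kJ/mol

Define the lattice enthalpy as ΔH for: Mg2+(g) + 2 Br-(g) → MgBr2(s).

ΔHf° = 1·ΔHsub + 1·(ΣIE) + 1·D(Br2) + 2·EA + U
-524.3 = 1·(+147.1) + 1·(+2188.4) + 1·(+223.8) + 2·(-324.6) + U
U = -524.3 − (+1910.1) = -2434.4 kJ/mol

U = -2434.4 kJ/mol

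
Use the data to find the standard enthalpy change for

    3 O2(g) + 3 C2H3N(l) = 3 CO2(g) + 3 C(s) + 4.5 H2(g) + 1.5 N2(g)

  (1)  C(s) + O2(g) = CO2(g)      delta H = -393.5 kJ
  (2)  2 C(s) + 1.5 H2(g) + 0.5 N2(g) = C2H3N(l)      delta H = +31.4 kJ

delta H = -1274.7 kJ

(1) × 3 (scale by 3 for the 3 CO2(g)): (3)·(-393.5) = -1180.5 kJ
(2) reversed and × 3 (reverse to put C2H3N(l) on the reactant side; ×3 to match 3 C2H3N(l) in the target): (-3)·(+31.4) = -94.2 kJ
By Hess's law, delta H = (-1180.5) + (-94.2) = -1274.7 kJ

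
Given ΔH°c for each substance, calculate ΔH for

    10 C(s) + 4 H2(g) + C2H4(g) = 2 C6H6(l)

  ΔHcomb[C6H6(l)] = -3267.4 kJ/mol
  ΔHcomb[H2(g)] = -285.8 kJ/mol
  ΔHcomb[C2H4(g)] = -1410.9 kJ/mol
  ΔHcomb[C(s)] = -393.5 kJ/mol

Using ΔH = Σ nΔHc°(reactants) − Σ nΔHc°(products):
= [10·(-393.5) + 4·(-285.8) + 1·(-1410.9)] − [2·(-3267.4)]
= 45.7 kJ/mol

ΔH = 45.7 kJ/mol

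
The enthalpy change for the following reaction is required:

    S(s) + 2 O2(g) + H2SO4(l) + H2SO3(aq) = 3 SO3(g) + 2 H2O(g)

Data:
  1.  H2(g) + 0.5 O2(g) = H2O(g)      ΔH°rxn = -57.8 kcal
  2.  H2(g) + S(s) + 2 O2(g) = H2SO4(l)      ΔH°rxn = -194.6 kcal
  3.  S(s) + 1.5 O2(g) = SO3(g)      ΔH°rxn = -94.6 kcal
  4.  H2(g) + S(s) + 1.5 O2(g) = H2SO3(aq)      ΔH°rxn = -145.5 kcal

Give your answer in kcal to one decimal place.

ΔH°rxn = -59.3 kcal

eq. 1 × 2: (2)·(-57.8) = -115.6 kcal
eq. 2 reversed: +194.6 kcal
eq. 3 × 3: (3)·(-94.6) = -283.8 kcal
eq. 4 reversed: +145.5 kcal
Summing the manipulated equations, ΔH°rxn = (2)·(-57.8) + (-1)·(-194.6) + (3)·(-94.6) + (-1)·(-145.5) = -59.3 kcal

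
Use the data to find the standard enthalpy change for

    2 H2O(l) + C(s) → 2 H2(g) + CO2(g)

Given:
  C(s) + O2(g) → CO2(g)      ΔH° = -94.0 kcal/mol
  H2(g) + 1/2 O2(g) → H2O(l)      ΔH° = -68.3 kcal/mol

equation 1 as written: -94.0 kcal/mol
equation 2 reversed and × 2: (-2)·(-68.3) = +136.6 kcal/mol
By Hess's law, ΔH° = (-94.0) + (+136.6) = 42.6 kcal/mol

ΔH° = 42.6 kcal/mol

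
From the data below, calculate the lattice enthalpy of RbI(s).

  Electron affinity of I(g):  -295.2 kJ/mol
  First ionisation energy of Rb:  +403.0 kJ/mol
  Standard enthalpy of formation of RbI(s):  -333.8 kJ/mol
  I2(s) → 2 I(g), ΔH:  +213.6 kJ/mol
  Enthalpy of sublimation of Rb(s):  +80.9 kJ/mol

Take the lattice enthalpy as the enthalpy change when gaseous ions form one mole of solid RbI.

U = -629.3 kJ/mol

ΔHf° = 1·ΔHsub + 1·(ΣIE) + 1/2·D(I2) + 1·EA + U
-333.8 = 1·(+80.9) + 1·(+403.0) + 1/2·(+213.6) + 1·(-295.2) + U
U = -333.8 − (+295.5) = -629.3 kJ/mol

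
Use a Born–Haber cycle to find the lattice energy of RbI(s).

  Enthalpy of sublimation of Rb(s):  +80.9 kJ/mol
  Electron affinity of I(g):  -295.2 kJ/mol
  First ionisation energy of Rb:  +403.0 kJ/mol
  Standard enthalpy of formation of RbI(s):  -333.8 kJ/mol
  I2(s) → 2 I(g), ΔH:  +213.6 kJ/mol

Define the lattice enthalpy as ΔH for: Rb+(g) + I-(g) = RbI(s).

ΔHf° = 1·ΔHsub + 1·(ΣIE) + 1/2·D(I2) + 1·EA + U
-333.8 = 1·(+80.9) + 1·(+403.0) + 1/2·(+213.6) + 1·(-295.2) + U
U = -333.8 − (+295.5) = -629.3 kJ/mol

U = -629.3 kJ/mol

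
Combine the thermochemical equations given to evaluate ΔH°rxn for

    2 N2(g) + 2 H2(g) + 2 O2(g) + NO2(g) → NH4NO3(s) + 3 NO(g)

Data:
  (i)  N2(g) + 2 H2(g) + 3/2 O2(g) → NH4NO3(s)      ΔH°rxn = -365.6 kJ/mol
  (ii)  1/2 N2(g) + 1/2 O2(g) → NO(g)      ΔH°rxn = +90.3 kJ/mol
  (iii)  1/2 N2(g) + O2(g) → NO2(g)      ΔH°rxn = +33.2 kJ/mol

ΔH°rxn = -127.9 kJ/mol

(i) as written (NH4NO3(s) already on the product side): -365.6 kJ/mol
(ii) × 3 (scale by 3 for the 3 NO(g)): (3)·(+90.3) = +270.9 kJ/mol
(iii) reversed (NO2(g) must end up as a reactant): -33.2 kJ/mol
ΔH°rxn = (1)·(-365.6) + (3)·(+90.3) + (-1)·(+33.2) = -127.9 kJ/mol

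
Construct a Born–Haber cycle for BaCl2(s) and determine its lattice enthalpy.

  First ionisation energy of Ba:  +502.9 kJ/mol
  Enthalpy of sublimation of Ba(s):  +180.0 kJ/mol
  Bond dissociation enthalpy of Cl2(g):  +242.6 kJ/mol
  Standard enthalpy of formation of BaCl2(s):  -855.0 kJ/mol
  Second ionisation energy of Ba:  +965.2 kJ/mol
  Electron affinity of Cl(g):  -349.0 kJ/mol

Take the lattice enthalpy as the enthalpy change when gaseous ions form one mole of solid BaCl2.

ΔHf° = 1·ΔHsub + 1·(ΣIE) + 1·D(Cl2) + 2·EA + U
-855.0 = 1·(+180.0) + 1·(+1468.1) + 1·(+242.6) + 2·(-349.0) + U
U = -855.0 − (+1192.7) = -2047.7 kJ/mol

U = -2047.7 kJ/mol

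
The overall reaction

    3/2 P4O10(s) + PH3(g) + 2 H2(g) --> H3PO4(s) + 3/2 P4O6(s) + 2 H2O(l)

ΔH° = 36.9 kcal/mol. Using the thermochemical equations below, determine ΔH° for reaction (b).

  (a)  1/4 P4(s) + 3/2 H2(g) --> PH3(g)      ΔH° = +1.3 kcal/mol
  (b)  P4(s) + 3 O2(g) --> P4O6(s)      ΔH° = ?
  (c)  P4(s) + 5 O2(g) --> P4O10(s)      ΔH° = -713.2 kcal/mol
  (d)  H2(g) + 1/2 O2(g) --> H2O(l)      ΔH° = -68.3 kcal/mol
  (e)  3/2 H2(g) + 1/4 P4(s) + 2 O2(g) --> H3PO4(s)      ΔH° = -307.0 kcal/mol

ΔH° = -392.0 kcal/mol

(a) reversed (reverse to put PH3(g) on the reactant side): -1.3 kcal/mol
(b) × 3/2 (scale by 3/2 for the 3/2 P4O6(s)): contributes 3/2·x
(c) reversed and × 3/2 (P4O10(s) must end up as a reactant; ×3/2 to match 3/2 P4O10(s) in the target): (-3/2)·(-713.2) = +1069.8 kcal/mol
(d) × 2 (×2 to match 2 H2O(l) in the target): (2)·(-68.3) = -136.6 kcal/mol
(e) as written (H3PO4(s) already on the product side): -307.0 kcal/mol
+36.9 = (-1.3) + (+1069.8) + (-136.6) + (-307.0) + 3/2·x
x = (+36.9 − (+624.9)) / (3/2) = -392.0 kcal/mol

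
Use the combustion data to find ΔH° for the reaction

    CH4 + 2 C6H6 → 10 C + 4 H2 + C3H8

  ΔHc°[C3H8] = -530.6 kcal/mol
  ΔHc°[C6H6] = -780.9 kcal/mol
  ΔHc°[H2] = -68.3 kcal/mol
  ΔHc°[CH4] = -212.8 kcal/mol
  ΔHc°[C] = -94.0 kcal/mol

Using ΔH = Σ nΔHc°(reactants) − Σ nΔHc°(products):
= [1·(-212.8) + 2·(-780.9)] − [10·(-94.0) + 4·(-68.3) + 1·(-530.6)]
= -30.8 kcal/mol

ΔH° = -30.8 kcal/mol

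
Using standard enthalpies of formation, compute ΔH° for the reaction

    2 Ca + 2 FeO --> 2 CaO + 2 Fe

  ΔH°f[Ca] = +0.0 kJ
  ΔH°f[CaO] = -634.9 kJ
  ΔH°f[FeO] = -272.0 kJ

ΔH° = -725.8 kJ

Products: 2·(-634.9) + 2·(+0.0) = -1269.8
Reactants: 2·(+0.0) + 2·(-272.0) = -544.0
ΔH° = (-1269.8) − (-544.0) = -725.8 kJ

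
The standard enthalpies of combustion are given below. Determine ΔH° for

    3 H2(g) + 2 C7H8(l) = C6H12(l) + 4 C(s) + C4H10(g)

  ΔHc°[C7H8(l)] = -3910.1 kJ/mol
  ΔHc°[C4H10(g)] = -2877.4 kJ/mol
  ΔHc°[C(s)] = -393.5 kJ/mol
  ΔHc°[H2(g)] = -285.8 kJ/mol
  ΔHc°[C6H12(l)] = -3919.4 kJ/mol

With combustion enthalpies, reactants minus products:
= [3·(-285.8) + 2·(-3910.1)] − [1·(-3919.4) + 4·(-393.5) + 1·(-2877.4)]
= -306.8 kJ/mol

ΔH° = -306.8 kJ/mol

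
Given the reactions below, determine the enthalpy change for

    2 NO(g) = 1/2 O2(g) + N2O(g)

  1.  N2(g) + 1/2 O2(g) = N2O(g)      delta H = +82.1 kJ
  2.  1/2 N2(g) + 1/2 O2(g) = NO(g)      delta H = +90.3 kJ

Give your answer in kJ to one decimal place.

eq. 1 as written (N2O(g) already on the product side): +82.1 kJ
eq. 2 reversed and × 2 (reverse to put NO(g) on the reactant side; ×2 to match 2 NO(g) in the target): (-2)·(+90.3) = -180.6 kJ
delta H = (1)·(+82.1) + (-2)·(+90.3) = -98.5 kJ

delta H = -98.5 kJ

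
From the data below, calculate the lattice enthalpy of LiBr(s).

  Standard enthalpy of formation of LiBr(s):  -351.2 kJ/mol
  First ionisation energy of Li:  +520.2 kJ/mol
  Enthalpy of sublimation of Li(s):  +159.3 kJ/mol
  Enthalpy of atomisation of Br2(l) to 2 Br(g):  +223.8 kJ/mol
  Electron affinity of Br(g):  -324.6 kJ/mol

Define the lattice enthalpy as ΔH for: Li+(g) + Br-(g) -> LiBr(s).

ΔHf° = 1·ΔHsub + 1·(ΣIE) + 1/2·D(Br2) + 1·EA + U
-351.2 = 1·(+159.3) + 1·(+520.2) + 1/2·(+223.8) + 1·(-324.6) + U
U = -351.2 − (+466.8) = -818.0 kJ/mol

U = -818.0 kJ/mol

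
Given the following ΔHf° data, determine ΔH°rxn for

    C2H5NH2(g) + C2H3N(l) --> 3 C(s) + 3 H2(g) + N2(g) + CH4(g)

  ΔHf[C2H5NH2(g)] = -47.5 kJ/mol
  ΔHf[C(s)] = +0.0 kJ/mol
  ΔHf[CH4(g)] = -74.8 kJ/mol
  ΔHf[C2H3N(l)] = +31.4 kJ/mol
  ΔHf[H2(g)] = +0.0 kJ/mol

ΔH°rxn = -58.7 kJ/mol

Products: 3·(+0.0) + 3·(+0.0) + 1·(+0.0) + 1·(-74.8) = -74.8
Reactants: 1·(-47.5) + 1·(+31.4) = -16.1
ΔH°rxn = (-74.8) − (-16.1) = -58.7 kJ/mol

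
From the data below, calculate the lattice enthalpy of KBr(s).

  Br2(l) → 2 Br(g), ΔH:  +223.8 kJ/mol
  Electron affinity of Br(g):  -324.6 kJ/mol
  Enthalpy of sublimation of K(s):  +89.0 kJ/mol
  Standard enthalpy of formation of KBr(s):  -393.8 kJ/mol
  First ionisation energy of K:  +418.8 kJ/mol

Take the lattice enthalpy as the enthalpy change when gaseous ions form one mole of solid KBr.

ΔHf° = 1·ΔHsub + 1·(ΣIE) + 1/2·D(Br2) + 1·EA + U
-393.8 = 1·(+89.0) + 1·(+418.8) + 1/2·(+223.8) + 1·(-324.6) + U
U = -393.8 − (+295.1) = -688.9 kJ/mol

U = -688.9 kJ/mol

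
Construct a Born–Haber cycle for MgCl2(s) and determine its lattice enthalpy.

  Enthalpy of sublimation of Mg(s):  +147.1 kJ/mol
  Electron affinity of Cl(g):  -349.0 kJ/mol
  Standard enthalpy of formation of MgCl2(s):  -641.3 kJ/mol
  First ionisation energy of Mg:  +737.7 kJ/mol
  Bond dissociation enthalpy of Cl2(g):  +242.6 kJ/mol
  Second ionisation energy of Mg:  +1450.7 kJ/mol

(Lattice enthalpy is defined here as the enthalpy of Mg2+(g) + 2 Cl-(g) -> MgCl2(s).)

ΔHf° = 1·ΔHsub + 1·(ΣIE) + 1·D(Cl2) + 2·EA + U
-641.3 = 1·(+147.1) + 1·(+2188.4) + 1·(+242.6) + 2·(-349.0) + U
U = -641.3 − (+1880.1) = -2521.4 kJ/mol

U = -2521.4 kJ/mol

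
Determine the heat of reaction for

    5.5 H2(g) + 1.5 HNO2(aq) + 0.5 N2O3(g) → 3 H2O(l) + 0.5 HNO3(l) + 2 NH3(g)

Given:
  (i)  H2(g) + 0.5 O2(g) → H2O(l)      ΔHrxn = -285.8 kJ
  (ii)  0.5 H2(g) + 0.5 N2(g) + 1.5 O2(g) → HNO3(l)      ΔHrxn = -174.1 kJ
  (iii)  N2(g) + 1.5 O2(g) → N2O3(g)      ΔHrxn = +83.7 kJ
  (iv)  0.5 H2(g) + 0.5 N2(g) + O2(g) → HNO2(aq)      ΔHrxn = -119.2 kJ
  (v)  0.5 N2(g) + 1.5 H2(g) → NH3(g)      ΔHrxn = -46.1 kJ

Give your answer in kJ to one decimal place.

ΔHrxn = -899.7 kJ

(i) × 3 (×3 to match 3 H2O(l) in the target): (3)·(-285.8) = -857.4 kJ
(ii) × 1/2 (scale by 1/2 for the 1/2 HNO3(l)): (1/2)·(-174.1) = -87.05 kJ
(iii) reversed and × 1/2 (N2O3(g) must end up as a reactant; scale by 1/2 for the 1/2 N2O3(g)): (-1/2)·(+83.7) = -41.85 kJ
(iv) reversed and × 3/2 (HNO2(aq) must end up as a reactant; scale by 3/2 for the 3/2 HNO2(aq)): (-3/2)·(-119.2) = +178.8 kJ
(v) × 2 (scale by 2 for the 2 NH3(g)): (2)·(-46.1) = -92.2 kJ
Combining the equations, ΔHrxn = (3)·(-285.8) + (1/2)·(-174.1) + (-1/2)·(+83.7) + (-3/2)·(-119.2) + (2)·(-46.1) = -899.7 kJ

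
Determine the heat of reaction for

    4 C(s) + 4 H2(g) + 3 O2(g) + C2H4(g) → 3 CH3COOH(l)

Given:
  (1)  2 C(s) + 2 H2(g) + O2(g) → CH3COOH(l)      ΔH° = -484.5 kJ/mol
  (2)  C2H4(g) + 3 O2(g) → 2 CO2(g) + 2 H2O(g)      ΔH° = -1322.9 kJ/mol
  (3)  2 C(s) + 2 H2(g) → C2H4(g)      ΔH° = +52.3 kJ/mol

(1) × 3: (3)·(-484.5) = -1453.5 kJ/mol
(2): not needed.
(3) reversed: -52.3 kJ/mol
Combining the equations, ΔH° = (-1453.5) + (-52.3) = -1505.8 kJ/mol

ΔH° = -1505.8 kJ/mol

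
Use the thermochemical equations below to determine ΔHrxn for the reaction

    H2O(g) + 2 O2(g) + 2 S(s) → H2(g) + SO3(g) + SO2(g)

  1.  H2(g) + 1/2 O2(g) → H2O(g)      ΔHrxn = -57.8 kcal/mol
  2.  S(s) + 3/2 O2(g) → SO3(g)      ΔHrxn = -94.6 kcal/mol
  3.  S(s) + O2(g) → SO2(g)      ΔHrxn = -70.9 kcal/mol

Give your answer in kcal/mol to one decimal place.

ΔHrxn = -107.7 kcal/mol

eq. 1 reversed: +57.8 kcal/mol
eq. 2 as written: -94.6 kcal/mol
eq. 3 as written: -70.9 kcal/mol
Combining the equations, ΔHrxn = (+57.8) + (-94.6) + (-70.9) = -107.7 kcal/mol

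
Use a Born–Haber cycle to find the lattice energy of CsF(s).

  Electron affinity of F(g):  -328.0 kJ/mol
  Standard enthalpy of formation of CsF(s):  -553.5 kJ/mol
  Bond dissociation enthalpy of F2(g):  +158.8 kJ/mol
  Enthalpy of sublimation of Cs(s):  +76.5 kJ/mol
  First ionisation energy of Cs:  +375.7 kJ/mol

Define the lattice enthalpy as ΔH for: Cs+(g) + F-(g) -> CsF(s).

U = -757.1 kJ/mol

ΔHf° = 1·ΔHsub + 1·(ΣIE) + 1/2·D(F2) + 1·EA + U
-553.5 = 1·(+76.5) + 1·(+375.7) + 1/2·(+158.8) + 1·(-328.0) + U
U = -553.5 − (+203.6) = -757.1 kJ/mol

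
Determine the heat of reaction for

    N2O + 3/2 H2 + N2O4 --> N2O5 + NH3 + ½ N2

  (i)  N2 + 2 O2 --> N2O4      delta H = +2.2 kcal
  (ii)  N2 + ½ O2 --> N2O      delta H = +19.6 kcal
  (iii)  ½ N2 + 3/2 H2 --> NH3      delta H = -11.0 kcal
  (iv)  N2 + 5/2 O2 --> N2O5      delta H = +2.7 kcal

(i) reversed (reverse to put N2O4 on the reactant side): -2.2 kcal
(ii) reversed (reverse to put N2O on the reactant side): -19.6 kcal
(iii) as written (NH3 already on the product side): -11.0 kcal
(iv) as written (N2O5 already on the product side): +2.7 kcal
By Hess's law, delta H = (-1)·(+2.2) + (-1)·(+19.6) + (1)·(-11.0) + (1)·(+2.7) = -30.1 kcal

delta H = -30.1 kcal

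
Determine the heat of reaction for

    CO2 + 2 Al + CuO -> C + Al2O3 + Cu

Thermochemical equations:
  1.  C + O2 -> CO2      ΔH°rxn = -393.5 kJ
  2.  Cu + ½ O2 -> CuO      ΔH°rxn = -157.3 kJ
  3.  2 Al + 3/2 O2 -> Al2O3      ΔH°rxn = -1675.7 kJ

eq. 1 reversed: +393.5 kJ
eq. 2 reversed: +157.3 kJ
eq. 3 as written: -1675.7 kJ
Summing the manipulated equations, ΔH°rxn = (-1)·(-393.5) + (-1)·(-157.3) + (1)·(-1675.7) = -1124.9 kJ

ΔH°rxn = -1124.9 kJ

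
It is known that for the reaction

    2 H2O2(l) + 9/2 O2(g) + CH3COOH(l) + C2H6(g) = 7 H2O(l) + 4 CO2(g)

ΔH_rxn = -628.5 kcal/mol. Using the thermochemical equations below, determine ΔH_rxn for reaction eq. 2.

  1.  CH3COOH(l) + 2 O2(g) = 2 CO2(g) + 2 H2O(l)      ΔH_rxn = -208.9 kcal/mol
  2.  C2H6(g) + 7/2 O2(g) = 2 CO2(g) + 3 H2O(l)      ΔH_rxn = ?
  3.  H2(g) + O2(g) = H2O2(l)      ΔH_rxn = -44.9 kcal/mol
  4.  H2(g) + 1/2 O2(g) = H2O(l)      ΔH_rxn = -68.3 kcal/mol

eq. 1 as written (CH3COOH(l) already on the reactant side): -208.9 kcal/mol
eq. 2 as written (C2H6(g) already on the reactant side): contributes x
eq. 3 reversed and × 2 (reverse to put H2O2(l) on the reactant side; scale by 2 for the 2 H2O2(l)): (-2)·(-44.9) = +89.8 kcal/mol
eq. 4 × 2: (2)·(-68.3) = -136.6 kcal/mol
-628.5 = (-208.9) + (+89.8) + (-136.6) + x
x = (-628.5 − (-255.7)) / (1) = -372.8 kcal/mol

ΔH_rxn = -372.8 kcal/mol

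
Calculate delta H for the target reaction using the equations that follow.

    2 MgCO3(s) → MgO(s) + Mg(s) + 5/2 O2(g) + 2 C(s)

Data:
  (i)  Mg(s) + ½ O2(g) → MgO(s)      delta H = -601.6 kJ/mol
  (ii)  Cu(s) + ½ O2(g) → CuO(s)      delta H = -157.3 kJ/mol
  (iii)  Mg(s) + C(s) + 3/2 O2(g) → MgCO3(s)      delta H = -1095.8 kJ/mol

(i) as written (MgO(s) already on the product side): -601.6 kJ/mol
(ii): not needed (CuO(s) appears nowhere else).
(iii) reversed and × 2 (MgCO3(s) must end up as a reactant; scale by 2 for the 2 MgCO3(s)): (-2)·(-1095.8) = +2191.6 kJ/mol
Since enthalpy is a state function, delta H = (1)·(-601.6) + (-2)·(-1095.8) = 1590.0 kJ/mol

delta H = 1590.0 kJ/mol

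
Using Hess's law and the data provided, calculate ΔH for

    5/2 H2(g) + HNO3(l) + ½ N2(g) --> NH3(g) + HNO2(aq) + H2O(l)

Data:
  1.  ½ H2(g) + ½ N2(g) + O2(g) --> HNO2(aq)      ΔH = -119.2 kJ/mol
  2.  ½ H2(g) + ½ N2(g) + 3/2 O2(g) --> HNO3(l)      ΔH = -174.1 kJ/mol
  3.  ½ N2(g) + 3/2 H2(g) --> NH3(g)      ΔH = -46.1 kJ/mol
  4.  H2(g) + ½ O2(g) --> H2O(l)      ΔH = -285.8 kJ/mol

eq. 1 as written (HNO2(aq) already on the product side): -119.2 kJ/mol
eq. 2 reversed (HNO3(l) must end up as a reactant): +174.1 kJ/mol
eq. 3 as written (NH3(g) already on the product side): -46.1 kJ/mol
eq. 4 as written (H2O(l) already on the product side): -285.8 kJ/mol
Summing the manipulated equations, ΔH = (-119.2) + (+174.1) + (-46.1) + (-285.8) = -277.0 kJ/mol

ΔH = -277.0 kJ/mol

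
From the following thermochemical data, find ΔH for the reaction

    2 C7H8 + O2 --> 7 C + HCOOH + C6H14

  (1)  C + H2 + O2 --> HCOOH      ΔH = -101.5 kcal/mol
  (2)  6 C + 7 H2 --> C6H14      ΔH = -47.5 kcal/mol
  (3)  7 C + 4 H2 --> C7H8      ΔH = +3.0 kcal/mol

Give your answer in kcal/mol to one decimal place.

ΔH = -155.0 kcal/mol

(1) as written (HCOOH already on the product side): -101.5 kcal/mol
(2) as written (C6H14 already on the product side): -47.5 kcal/mol
(3) reversed and × 2 (C7H8 must end up as a reactant; ×2 to match 2 C7H8 in the target): (-2)·(+3.0) = -6.0 kcal/mol
Combining the equations, ΔH = (1)·(-101.5) + (1)·(-47.5) + (-2)·(+3.0) = -155.0 kcal/mol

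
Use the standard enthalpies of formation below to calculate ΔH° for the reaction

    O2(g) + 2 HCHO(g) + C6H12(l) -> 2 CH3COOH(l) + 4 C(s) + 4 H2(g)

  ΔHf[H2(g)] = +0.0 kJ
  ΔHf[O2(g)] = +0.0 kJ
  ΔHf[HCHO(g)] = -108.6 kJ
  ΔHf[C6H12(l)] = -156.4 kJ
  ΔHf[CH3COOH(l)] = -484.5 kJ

Products: 2·(-484.5) + 4·(+0.0) + 4·(+0.0) = -969.0
Reactants: 1·(+0.0) + 2·(-108.6) + 1·(-156.4) = -373.6
ΔH° = (-969.0) − (-373.6) = -595.4 kJ

ΔH° = -595.4 kJ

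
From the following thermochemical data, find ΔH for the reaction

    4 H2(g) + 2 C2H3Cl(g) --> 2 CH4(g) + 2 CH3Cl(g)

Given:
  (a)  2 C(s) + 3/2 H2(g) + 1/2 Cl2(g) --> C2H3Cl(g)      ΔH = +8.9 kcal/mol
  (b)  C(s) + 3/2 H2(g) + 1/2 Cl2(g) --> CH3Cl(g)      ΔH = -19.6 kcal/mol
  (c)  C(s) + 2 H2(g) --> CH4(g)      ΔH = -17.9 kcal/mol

(a) reversed and × 2 (reverse to put C2H3Cl(g) on the reactant side; ×2 to match 2 C2H3Cl(g) in the target): (-2)·(+8.9) = -17.8 kcal/mol
(b) × 2 (×2 to match 2 CH3Cl(g) in the target): (2)·(-19.6) = -39.2 kcal/mol
(c) × 2 (×2 to match 2 CH4(g) in the target): (2)·(-17.9) = -35.8 kcal/mol
ΔH = (-2)·(+8.9) + (2)·(-19.6) + (2)·(-17.9) = -92.8 kcal/mol

ΔH = -92.8 kcal/mol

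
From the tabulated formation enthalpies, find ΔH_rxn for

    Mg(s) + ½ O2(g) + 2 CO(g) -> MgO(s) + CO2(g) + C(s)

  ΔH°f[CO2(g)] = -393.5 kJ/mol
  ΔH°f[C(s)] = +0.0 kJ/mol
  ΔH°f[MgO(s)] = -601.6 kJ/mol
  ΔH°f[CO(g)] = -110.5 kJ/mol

ΔH°rxn = Σ nΔHf°(products) − Σ nΔHf°(reactants).
Products: 1·(-601.6) + 1·(-393.5) + 1·(+0.0) = -995.1
Reactants: 1·(+0.0) + 1/2·(+0.0) + 2·(-110.5) = -221.0
ΔH_rxn = (-995.1) − (-221.0) = -774.1 kJ/mol

ΔH_rxn = -774.1 kJ/mol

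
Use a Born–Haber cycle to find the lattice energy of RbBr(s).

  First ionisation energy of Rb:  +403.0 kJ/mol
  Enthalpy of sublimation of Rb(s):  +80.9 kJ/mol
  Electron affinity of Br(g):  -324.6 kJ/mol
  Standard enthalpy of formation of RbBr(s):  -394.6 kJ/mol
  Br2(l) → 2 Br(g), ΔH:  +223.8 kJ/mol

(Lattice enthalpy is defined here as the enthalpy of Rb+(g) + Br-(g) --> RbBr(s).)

U = -665.8 kJ/mol

ΔHf° = 1·ΔHsub + 1·(ΣIE) + 1/2·D(Br2) + 1·EA + U
-394.6 = 1·(+80.9) + 1·(+403.0) + 1/2·(+223.8) + 1·(-324.6) + U
U = -394.6 − (+271.2) = -665.8 kJ/mol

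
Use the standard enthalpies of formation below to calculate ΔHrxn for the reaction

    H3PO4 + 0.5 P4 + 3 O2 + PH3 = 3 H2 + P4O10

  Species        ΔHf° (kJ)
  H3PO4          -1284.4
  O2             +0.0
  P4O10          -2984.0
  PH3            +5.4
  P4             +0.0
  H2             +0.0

Products: 3·(+0.0) + 1·(-2984.0) = -2984.0
Reactants: 1·(-1284.4) + 1/2·(+0.0) + 3·(+0.0) + 1·(+5.4) = -1279.0
ΔHrxn = (-2984.0) − (-1279.0) = -1705.0 kJ

ΔHrxn = -1705.0 kJ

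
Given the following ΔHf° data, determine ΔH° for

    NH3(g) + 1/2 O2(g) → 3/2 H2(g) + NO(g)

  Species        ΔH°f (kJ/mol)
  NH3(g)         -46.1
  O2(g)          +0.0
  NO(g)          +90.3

ΔH° = 136.4 kJ/mol

Products: 3/2·(+0.0) + 1·(+90.3) = +90.3
Reactants: 1·(-46.1) + 1/2·(+0.0) = -46.1
ΔH° = (+90.3) − (-46.1) = 136.4 kJ/mol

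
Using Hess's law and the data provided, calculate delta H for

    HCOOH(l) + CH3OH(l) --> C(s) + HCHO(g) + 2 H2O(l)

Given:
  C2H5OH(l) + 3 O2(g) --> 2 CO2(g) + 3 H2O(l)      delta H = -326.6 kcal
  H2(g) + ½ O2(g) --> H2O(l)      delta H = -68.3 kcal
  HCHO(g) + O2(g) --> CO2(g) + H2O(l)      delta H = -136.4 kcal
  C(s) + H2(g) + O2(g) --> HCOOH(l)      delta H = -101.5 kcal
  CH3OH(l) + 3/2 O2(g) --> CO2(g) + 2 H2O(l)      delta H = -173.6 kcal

equation 1: not needed.
equation 2 as written: -68.3 kcal
equation 3 reversed: +136.4 kcal
equation 4 reversed: +101.5 kcal
equation 5 as written: -173.6 kcal
delta H = (1)·(-68.3) + (-1)·(-136.4) + (-1)·(-101.5) + (1)·(-173.6) = -4.0 kcal

delta H = -4.0 kcal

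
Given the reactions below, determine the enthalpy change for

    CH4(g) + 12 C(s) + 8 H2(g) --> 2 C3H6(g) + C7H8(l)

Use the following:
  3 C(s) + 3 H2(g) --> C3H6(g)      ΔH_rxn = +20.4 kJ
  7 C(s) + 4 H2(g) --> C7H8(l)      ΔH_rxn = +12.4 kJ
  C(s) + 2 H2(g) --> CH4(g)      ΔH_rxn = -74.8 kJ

ΔH_rxn = 128.0 kJ

equation 1 × 2 (×2 to match 2 C3H6(g) in the target): (2)·(+20.4) = +40.8 kJ
equation 2 as written (C7H8(l) already on the product side): +12.4 kJ
equation 3 reversed (reverse to put CH4(g) on the reactant side): +74.8 kJ
Since enthalpy is a state function, ΔH_rxn = (2)·(+20.4) + (1)·(+12.4) + (-1)·(-74.8) = 128.0 kJ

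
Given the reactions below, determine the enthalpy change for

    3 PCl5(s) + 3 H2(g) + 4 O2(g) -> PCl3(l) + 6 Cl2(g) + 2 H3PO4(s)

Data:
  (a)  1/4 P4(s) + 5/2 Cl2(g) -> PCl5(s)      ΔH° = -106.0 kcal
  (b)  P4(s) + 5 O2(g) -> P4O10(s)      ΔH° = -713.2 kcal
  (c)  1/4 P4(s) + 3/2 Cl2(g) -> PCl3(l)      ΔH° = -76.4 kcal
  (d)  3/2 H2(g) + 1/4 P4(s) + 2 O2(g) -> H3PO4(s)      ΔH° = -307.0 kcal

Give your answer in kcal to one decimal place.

(a) reversed and × 3 (PCl5(s) must end up as a reactant; ×3 to match 3 PCl5(s) in the target): (-3)·(-106.0) = +318.0 kcal
(b): not needed (P4O10(s) appears nowhere else).
(c) as written (PCl3(l) already on the product side): -76.4 kcal
(d) × 2 (scale by 2 for the 2 H3PO4(s)): (2)·(-307.0) = -614.0 kcal
Combining the equations, ΔH° = (-3)·(-106.0) + (1)·(-76.4) + (2)·(-307.0) = -372.4 kcal

ΔH° = -372.4 kcal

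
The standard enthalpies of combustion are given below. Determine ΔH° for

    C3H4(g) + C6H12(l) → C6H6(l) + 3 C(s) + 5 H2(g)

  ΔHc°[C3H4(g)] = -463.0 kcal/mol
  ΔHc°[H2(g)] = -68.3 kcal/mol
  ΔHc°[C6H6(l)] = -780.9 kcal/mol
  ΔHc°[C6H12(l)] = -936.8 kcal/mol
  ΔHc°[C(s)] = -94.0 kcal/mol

Using ΔH = Σ nΔHc°(reactants) − Σ nΔHc°(products):
= [1·(-463.0) + 1·(-936.8)] − [1·(-780.9) + 3·(-94.0) + 5·(-68.3)]
= 4.6 kcal/mol

ΔH° = 4.6 kcal/mol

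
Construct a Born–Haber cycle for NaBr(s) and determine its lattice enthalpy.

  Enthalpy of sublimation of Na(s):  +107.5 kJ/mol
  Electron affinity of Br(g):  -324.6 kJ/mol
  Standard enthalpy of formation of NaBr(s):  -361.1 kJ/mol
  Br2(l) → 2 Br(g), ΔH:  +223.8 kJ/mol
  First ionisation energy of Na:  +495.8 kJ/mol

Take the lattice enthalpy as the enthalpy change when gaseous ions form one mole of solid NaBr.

U = -751.7 kJ/mol

ΔHf° = 1·ΔHsub + 1·(ΣIE) + 1/2·D(Br2) + 1·EA + U
-361.1 = 1·(+107.5) + 1·(+495.8) + 1/2·(+223.8) + 1·(-324.6) + U
U = -361.1 − (+390.6) = -751.7 kJ/mol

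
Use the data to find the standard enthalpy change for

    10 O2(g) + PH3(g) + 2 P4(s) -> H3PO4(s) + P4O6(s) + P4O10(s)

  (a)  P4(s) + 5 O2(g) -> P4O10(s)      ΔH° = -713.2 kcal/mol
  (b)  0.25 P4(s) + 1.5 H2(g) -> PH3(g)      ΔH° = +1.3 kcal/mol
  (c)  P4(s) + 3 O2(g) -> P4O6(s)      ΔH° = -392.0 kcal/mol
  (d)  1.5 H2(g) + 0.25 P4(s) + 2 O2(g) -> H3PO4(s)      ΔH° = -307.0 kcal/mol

(a) as written: -713.2 kcal/mol
(b) reversed: -1.3 kcal/mol
(c) as written: -392.0 kcal/mol
(d) as written: -307.0 kcal/mol
Since enthalpy is a state function, ΔH° = (1)·(-713.2) + (-1)·(+1.3) + (1)·(-392.0) + (1)·(-307.0) = -1413.5 kcal/mol

ΔH° = -1413.5 kcal/mol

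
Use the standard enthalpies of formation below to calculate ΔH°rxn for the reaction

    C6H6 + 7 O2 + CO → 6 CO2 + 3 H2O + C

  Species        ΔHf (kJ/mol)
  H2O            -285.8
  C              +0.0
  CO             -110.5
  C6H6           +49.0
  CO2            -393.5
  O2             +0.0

ΔH°rxn = Σ nΔHf°(products) − Σ nΔHf°(reactants).
Products: 6·(-393.5) + 3·(-285.8) + 1·(+0.0) = -3218.4
Reactants: 1·(+49.0) + 7·(+0.0) + 1·(-110.5) = -61.5
ΔH°rxn = (-3218.4) − (-61.5) = -3156.9 kJ/mol

ΔH°rxn = -3156.9 kJ/mol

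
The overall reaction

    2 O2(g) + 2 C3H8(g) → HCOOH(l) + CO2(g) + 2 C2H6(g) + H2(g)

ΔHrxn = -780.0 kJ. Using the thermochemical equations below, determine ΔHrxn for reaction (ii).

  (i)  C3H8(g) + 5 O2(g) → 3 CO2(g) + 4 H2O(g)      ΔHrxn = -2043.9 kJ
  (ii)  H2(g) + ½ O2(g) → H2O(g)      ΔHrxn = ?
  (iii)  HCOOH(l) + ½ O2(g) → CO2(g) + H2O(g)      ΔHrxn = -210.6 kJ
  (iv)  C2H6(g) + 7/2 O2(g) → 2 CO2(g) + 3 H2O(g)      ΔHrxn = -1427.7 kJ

(i) × 2: (2)·(-2043.9) = -4087.8 kJ
(ii) reversed: contributes −x
(iii) reversed: +210.6 kJ
(iv) reversed and × 2: (-2)·(-1427.7) = +2855.4 kJ
-780.0 = (-4087.8) + (+210.6) + (+2855.4) − x
x = (-780.0 − (-1021.8)) / (-1) = -241.8 kJ

ΔHrxn = -241.8 kJ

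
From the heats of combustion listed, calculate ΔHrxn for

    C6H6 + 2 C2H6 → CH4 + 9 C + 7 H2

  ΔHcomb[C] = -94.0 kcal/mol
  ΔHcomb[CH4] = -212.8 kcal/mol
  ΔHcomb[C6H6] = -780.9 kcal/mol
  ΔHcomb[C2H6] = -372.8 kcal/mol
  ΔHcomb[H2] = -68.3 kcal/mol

With combustion enthalpies, reactants minus products:
= [1·(-780.9) + 2·(-372.8)] − [1·(-212.8) + 9·(-94.0) + 7·(-68.3)]
= 10.4 kcal/mol

ΔHrxn = 10.4 kcal/mol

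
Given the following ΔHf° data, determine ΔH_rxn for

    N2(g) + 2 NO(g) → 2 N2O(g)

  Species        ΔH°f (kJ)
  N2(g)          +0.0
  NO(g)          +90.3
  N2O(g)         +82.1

ΔH_rxn = -16.4 kJ

ΔH°rxn = Σ nΔHf°(products) − Σ nΔHf°(reactants).
Products: 2·(+82.1) = +164.2
Reactants: 1·(+0.0) + 2·(+90.3) = +180.6
ΔH_rxn = (+164.2) − (+180.6) = -16.4 kJ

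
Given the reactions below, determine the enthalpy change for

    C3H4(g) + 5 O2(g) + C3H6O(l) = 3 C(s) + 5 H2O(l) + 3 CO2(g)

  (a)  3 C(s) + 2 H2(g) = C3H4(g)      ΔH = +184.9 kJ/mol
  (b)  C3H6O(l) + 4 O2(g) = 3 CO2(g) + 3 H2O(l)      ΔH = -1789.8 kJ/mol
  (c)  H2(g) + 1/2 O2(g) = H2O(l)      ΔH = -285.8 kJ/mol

ΔH = -2546.3 kJ/mol

(a) reversed (reverse to put C3H4(g) on the reactant side): -184.9 kJ/mol
(b) as written (C3H6O(l) already on the reactant side): -1789.8 kJ/mol
(c) × 2: (2)·(-285.8) = -571.6 kJ/mol
ΔH = (-184.9) + (-1789.8) + (-571.6) = -2546.3 kJ/mol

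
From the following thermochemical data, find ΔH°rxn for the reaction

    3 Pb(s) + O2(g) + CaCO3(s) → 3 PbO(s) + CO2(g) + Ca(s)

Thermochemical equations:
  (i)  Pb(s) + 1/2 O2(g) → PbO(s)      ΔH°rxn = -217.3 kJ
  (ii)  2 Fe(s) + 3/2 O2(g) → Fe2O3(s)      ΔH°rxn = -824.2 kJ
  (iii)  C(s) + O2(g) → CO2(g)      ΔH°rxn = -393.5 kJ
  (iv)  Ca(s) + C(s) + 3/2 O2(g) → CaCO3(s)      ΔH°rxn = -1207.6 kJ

ΔH°rxn = 162.2 kJ

(i) × 3: (3)·(-217.3) = -651.9 kJ
(ii): not needed.
(iii) as written: -393.5 kJ
(iv) reversed: +1207.6 kJ
ΔH°rxn = (-651.9) + (-393.5) + (+1207.6) = 162.2 kJ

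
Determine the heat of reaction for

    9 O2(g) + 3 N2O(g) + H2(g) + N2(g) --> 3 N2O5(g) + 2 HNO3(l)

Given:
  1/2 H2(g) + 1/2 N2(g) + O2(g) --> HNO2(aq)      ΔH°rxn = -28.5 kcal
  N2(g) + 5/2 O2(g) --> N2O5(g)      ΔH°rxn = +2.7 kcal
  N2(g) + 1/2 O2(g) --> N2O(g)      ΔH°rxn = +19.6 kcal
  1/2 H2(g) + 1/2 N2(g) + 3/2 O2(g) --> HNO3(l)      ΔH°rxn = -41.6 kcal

equation 1: not needed.
equation 2 × 3: (3)·(+2.7) = +8.1 kcal
equation 3 reversed and × 3: (-3)·(+19.6) = -58.8 kcal
equation 4 × 2: (2)·(-41.6) = -83.2 kcal
ΔH°rxn = (3)·(+2.7) + (-3)·(+19.6) + (2)·(-41.6) = -133.9 kcal

ΔH°rxn = -133.9 kcal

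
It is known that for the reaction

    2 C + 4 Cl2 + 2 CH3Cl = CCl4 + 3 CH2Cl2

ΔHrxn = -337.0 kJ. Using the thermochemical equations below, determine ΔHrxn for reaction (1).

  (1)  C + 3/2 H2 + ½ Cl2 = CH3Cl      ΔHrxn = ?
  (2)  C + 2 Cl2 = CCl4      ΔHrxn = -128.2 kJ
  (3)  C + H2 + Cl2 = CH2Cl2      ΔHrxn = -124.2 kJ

(1) reversed and × 2 (CH3Cl must end up as a reactant; scale by 2 for the 2 CH3Cl): contributes −2·x
(2) as written (CCl4 already on the product side): -128.2 kJ
(3) × 3 (scale by 3 for the 3 CH2Cl2): (3)·(-124.2) = -372.6 kJ
-337.0 = (-128.2) + (-372.6) − 2·x
x = (-337.0 − (-500.8)) / (-2) = -81.9 kJ

ΔHrxn = -81.9 kJ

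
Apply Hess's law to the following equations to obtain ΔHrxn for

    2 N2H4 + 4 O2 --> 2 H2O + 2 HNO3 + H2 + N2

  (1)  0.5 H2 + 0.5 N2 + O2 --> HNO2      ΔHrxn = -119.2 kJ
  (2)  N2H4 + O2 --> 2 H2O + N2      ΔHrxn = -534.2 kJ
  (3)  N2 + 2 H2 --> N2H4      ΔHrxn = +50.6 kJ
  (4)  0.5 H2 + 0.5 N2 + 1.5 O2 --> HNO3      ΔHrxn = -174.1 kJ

ΔHrxn = -933.0 kJ

(1): not needed.
(2) as written: -534.2 kJ
(3) reversed: -50.6 kJ
(4) × 2: (2)·(-174.1) = -348.2 kJ
Since enthalpy is a state function, ΔHrxn = (-534.2) + (-50.6) + (-348.2) = -933.0 kJ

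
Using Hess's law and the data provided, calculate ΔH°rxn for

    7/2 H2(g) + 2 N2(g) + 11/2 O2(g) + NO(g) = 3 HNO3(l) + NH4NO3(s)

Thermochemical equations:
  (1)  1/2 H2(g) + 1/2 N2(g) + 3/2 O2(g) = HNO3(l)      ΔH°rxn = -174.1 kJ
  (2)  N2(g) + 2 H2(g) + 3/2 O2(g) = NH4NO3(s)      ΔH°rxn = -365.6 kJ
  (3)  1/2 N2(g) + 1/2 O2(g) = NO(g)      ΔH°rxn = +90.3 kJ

(1) × 3: (3)·(-174.1) = -522.3 kJ
(2) as written: -365.6 kJ
(3) reversed: -90.3 kJ
ΔH°rxn = (3)·(-174.1) + (1)·(-365.6) + (-1)·(+90.3) = -978.2 kJ

ΔH°rxn = -978.2 kJ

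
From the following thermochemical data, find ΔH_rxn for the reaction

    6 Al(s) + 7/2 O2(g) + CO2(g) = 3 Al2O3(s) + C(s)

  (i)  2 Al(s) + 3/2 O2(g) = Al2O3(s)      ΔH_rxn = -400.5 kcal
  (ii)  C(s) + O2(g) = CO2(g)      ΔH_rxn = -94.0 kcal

(i) × 3 (×3 to match 3 Al2O3(s) in the target): (3)·(-400.5) = -1201.5 kcal
(ii) reversed (CO2(g) must end up as a reactant): +94.0 kcal
Combining the equations, ΔH_rxn = (-1201.5) + (+94.0) = -1107.5 kcal

ΔH_rxn = -1107.5 kcal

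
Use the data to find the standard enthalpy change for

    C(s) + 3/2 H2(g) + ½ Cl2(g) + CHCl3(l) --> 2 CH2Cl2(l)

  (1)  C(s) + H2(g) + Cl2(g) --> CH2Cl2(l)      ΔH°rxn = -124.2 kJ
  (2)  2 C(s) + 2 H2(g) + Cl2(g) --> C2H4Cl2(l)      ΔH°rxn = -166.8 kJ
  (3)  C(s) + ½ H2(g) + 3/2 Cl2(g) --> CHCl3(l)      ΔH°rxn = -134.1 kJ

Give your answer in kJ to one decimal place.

ΔH°rxn = -114.3 kJ

(1) × 2 (scale by 2 for the 2 CH2Cl2(l)): (2)·(-124.2) = -248.4 kJ
(2): not needed (C2H4Cl2(l) appears nowhere else).
(3) reversed (CHCl3(l) must end up as a reactant): +134.1 kJ
By Hess's law, ΔH°rxn = (-248.4) + (+134.1) = -114.3 kJ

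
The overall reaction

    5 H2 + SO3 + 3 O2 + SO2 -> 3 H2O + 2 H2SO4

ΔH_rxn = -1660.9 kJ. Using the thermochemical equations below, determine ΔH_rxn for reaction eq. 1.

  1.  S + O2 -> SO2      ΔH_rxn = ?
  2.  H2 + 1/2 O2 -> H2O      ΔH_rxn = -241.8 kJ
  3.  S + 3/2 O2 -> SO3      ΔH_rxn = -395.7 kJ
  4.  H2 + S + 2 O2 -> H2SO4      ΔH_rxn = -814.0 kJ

eq. 1 reversed (reverse to put SO2 on the reactant side): contributes −x
eq. 2 × 3 (scale by 3 for the 3 H2O): (3)·(-241.8) = -725.4 kJ
eq. 3 reversed (reverse to put SO3 on the reactant side): +395.7 kJ
eq. 4 × 2 (×2 to match 2 H2SO4 in the target): (2)·(-814.0) = -1628.0 kJ
-1660.9 = (-725.4) + (+395.7) + (-1628.0) − x
x = (-1660.9 − (-1957.7)) / (-1) = -296.8 kJ

ΔH_rxn = -296.8 kJ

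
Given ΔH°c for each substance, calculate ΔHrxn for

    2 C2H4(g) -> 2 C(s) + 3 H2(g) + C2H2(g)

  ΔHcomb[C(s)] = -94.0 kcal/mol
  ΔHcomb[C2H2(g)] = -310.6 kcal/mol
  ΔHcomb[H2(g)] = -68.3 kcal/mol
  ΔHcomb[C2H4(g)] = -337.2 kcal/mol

With combustion enthalpies, reactants minus products:
= [2·(-337.2)] − [2·(-94.0) + 3·(-68.3) + 1·(-310.6)]
= 29.1 kcal/mol

ΔHrxn = 29.1 kcal/mol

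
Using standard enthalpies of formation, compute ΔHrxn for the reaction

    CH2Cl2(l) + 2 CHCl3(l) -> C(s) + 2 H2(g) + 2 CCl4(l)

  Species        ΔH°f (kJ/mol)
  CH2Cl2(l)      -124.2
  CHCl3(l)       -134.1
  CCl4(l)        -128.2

ΔH°rxn = Σ nΔHf°(products) − Σ nΔHf°(reactants).
Products: 1·(+0.0) + 2·(+0.0) + 2·(-128.2) = -256.4
Reactants: 1·(-124.2) + 2·(-134.1) = -392.4
ΔHrxn = (-256.4) − (-392.4) = 136.0 kJ/mol

ΔHrxn = 136.0 kJ/mol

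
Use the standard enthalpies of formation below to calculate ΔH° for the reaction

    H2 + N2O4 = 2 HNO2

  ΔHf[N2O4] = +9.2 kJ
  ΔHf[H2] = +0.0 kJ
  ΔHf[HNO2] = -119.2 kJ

ΔH° = -247.6 kJ

ΔH°rxn = Σ nΔHf°(products) − Σ nΔHf°(reactants).
Products: 2·(-119.2) = -238.4
Reactants: 1·(+0.0) + 1·(+9.2) = +9.2
ΔH° = (-238.4) − (+9.2) = -247.6 kJ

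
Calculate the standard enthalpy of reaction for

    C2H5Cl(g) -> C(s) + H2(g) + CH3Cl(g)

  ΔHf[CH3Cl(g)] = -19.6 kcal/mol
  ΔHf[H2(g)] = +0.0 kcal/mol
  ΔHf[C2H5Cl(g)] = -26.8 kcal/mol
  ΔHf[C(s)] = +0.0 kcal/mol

ΔHrxn = 7.2 kcal/mol

Products: 1·(+0.0) + 1·(+0.0) + 1·(-19.6) = -19.6
Reactants: 1·(-26.8) = -26.8
ΔHrxn = (-19.6) − (-26.8) = 7.2 kcal/mol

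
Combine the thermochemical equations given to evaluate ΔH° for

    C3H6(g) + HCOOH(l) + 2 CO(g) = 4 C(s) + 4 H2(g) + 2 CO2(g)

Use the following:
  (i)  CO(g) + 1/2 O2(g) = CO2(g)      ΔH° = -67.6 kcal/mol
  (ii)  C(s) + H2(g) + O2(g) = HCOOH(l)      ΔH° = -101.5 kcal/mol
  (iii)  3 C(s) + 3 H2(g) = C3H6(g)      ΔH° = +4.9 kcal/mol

ΔH° = -38.6 kcal/mol

(i) × 2: (2)·(-67.6) = -135.2 kcal/mol
(ii) reversed: +101.5 kcal/mol
(iii) reversed: -4.9 kcal/mol
ΔH° = (-135.2) + (+101.5) + (-4.9) = -38.6 kcal/mol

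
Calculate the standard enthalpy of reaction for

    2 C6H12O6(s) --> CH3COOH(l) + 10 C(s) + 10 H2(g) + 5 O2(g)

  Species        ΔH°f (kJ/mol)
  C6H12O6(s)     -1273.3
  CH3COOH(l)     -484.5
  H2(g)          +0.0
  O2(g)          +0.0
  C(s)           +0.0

ΔH°rxn = Σ nΔHf°(products) − Σ nΔHf°(reactants).
Products: 1·(-484.5) + 10·(+0.0) + 10·(+0.0) + 5·(+0.0) = -484.5
Reactants: 2·(-1273.3) = -2546.6
ΔHrxn = (-484.5) − (-2546.6) = 2062.1 kJ/mol

ΔHrxn = 2062.1 kJ/mol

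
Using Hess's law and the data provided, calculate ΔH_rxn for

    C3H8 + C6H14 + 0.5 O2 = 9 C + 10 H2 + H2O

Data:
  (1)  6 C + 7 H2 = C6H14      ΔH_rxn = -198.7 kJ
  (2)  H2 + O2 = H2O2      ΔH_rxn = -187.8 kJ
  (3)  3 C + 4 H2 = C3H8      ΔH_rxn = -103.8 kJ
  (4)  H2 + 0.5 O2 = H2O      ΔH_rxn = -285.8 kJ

(1) reversed (C6H14 must end up as a reactant): +198.7 kJ
(2): not needed (H2O2 appears nowhere else).
(3) reversed (C3H8 must end up as a reactant): +103.8 kJ
(4) as written (H2O already on the product side): -285.8 kJ
Since enthalpy is a state function, ΔH_rxn = (+198.7) + (+103.8) + (-285.8) = 16.7 kJ

ΔH_rxn = 16.7 kJ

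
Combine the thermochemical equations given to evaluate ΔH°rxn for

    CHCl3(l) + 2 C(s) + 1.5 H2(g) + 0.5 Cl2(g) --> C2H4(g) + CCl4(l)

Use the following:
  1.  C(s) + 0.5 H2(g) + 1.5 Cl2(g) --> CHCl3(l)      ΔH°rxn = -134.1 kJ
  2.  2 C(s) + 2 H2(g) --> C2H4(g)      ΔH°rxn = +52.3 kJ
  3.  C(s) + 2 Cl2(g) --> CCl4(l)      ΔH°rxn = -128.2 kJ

eq. 1 reversed (reverse to put CHCl3(l) on the reactant side): +134.1 kJ
eq. 2 as written (C2H4(g) already on the product side): +52.3 kJ
eq. 3 as written (CCl4(l) already on the product side): -128.2 kJ
Combining the equations, ΔH°rxn = (+134.1) + (+52.3) + (-128.2) = 58.2 kJ

ΔH°rxn = 58.2 kJ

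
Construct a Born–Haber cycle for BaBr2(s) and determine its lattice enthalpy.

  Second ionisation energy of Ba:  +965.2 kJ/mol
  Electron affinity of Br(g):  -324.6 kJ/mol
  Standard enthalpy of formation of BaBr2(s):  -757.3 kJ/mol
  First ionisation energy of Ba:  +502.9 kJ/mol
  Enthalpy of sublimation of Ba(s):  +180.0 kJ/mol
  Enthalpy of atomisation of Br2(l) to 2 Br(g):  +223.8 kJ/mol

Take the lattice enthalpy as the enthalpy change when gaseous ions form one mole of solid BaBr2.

U = -1980.0 kJ/mol

ΔHf° = 1·ΔHsub + 1·(ΣIE) + 1·D(Br2) + 2·EA + U
-757.3 = 1·(+180.0) + 1·(+1468.1) + 1·(+223.8) + 2·(-324.6) + U
U = -757.3 − (+1222.7) = -1980.0 kJ/mol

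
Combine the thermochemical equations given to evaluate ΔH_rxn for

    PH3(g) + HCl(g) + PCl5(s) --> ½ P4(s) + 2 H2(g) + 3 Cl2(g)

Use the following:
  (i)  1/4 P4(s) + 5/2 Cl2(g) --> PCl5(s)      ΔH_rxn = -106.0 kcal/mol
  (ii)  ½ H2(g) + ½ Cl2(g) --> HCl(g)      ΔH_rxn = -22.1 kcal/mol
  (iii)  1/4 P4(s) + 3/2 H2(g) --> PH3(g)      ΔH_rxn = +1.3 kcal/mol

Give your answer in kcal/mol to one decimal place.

ΔH_rxn = 126.8 kcal/mol

(i) reversed: +106.0 kcal/mol
(ii) reversed: +22.1 kcal/mol
(iii) reversed: -1.3 kcal/mol
Summing the manipulated equations, ΔH_rxn = (+106.0) + (+22.1) + (-1.3) = 126.8 kcal/mol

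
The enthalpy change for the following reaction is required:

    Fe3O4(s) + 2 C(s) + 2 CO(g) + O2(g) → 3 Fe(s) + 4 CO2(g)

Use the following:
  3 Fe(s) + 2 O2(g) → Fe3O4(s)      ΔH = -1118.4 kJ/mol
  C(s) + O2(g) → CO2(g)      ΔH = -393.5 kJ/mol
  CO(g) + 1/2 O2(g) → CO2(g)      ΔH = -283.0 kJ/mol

ΔH = -234.6 kJ/mol

equation 1 reversed (Fe3O4(s) must end up as a reactant): +1118.4 kJ/mol
equation 2 × 2 (scale by 2 for the 2 C(s)): (2)·(-393.5) = -787.0 kJ/mol
equation 3 × 2 (×2 to match 2 CO(g) in the target): (2)·(-283.0) = -566.0 kJ/mol
Since enthalpy is a state function, ΔH = (+1118.4) + (-787.0) + (-566.0) = -234.6 kJ/mol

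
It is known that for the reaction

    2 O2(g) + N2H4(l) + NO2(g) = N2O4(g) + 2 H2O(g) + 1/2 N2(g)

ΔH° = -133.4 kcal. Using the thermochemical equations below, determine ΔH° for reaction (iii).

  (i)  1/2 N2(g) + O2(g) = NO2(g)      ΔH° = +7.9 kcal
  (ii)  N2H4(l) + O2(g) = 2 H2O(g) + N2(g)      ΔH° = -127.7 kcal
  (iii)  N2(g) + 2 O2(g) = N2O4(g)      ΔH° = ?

(i) reversed (NO2(g) must end up as a reactant): -7.9 kcal
(ii) as written (N2H4(l) already on the reactant side): -127.7 kcal
(iii) as written (N2O4(g) already on the product side): contributes x
-133.4 = (-7.9) + (-127.7) + x
x = (-133.4 − (-135.6)) / (1) = 2.2 kcal

ΔH° = 2.2 kcal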